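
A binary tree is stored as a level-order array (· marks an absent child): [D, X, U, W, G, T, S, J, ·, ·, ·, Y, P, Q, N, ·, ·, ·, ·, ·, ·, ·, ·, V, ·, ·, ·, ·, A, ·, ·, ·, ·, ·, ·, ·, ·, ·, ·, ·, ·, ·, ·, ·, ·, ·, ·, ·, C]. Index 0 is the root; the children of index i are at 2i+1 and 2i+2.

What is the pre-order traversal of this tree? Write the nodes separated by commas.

D, X, W, J, G, U, T, Y, V, C, P, S, Q, A, N

Pre-order visits the node, then its left subtree, then its right subtree.
Visit D.
At D: go left to X.
  Visit X.
  At X: go left to W.
    Visit W.
    At W: go left to J.
      J is a leaf — visit J.
    At W: no right child.
  At X: go right to G.
    G is a leaf — visit G.
At D: go right to U.
  Visit U.
  At U: go left to T.
    Visit T.
    At T: go left to Y.
      Visit Y.
      At Y: go left to V.
        Visit V.
        At V: no left child.
        At V: go right to C.
          C is a leaf — visit C.
      At Y: no right child.
    At T: go right to P.
      P is a leaf — visit P.
  At U: go right to S.
    Visit S.
    At S: go left to Q.
      Visit Q.
      At Q: no left child.
      At Q: go right to A.
        A is a leaf — visit A.
    At S: go right to N.
      N is a leaf — visit N.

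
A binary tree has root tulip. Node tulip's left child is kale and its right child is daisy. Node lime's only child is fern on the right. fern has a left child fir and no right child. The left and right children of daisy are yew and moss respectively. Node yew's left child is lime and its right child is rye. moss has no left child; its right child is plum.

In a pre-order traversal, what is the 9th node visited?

Pre-order visits the node, then its left subtree, then its right subtree.
Visit tulip.
At tulip: go left to kale.
  kale is a leaf — visit kale.
At tulip: go right to daisy.
  Visit daisy.
  At daisy: go left to yew.
    Visit yew.
    At yew: go left to lime.
      Visit lime.
      At lime: no left child.
      At lime: go right to fern.
        Visit fern.
        At fern: go left to fir.
          fir is a leaf — visit fir.
        At fern: no right child.
    At yew: go right to rye.
      rye is a leaf — visit rye.
  At daisy: go right to moss.
    Visit moss.
    At moss: no left child.
    At moss: go right to plum.
      plum is a leaf — visit plum.
Full pre-order sequence: tulip, kale, daisy, yew, lime, fern, fir, rye, moss, plum.

moss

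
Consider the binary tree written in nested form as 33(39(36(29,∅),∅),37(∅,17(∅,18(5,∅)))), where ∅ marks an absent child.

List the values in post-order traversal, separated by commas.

29, 36, 39, 5, 18, 17, 37, 33

Post-order visits the left subtree, then the right subtree, then the node.
At 33: go left to 39.
  At 39: go left to 36.
    At 36: go left to 29.
      29 is a leaf — visit 29.
    At 36: no right child.
    Visit 36.
  At 39: no right child.
  Visit 39.
At 33: go right to 37.
  At 37: no left child.
  At 37: go right to 17.
    At 17: no left child.
    At 17: go right to 18.
      At 18: go left to 5.
        5 is a leaf — visit 5.
      At 18: no right child.
      Visit 18.
    Visit 17.
  Visit 37.
Visit 33.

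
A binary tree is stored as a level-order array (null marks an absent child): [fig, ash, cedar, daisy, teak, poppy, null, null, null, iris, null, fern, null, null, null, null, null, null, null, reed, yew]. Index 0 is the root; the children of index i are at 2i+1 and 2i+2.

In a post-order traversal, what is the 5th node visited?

Post-order visits the left subtree, then the right subtree, then the node.
At fig: go left to ash.
  At ash: go left to daisy.
    daisy is a leaf — visit daisy.
  At ash: go right to teak.
    At teak: go left to iris.
      At iris: go left to reed.
        reed is a leaf — visit reed.
      At iris: go right to yew.
        yew is a leaf — visit yew.
      Visit iris.
    At teak: no right child.
    Visit teak.
  Visit ash.
At fig: go right to cedar.
  At cedar: go left to poppy.
    At poppy: go left to fern.
      fern is a leaf — visit fern.
    At poppy: no right child.
    Visit poppy.
  At cedar: no right child.
  Visit cedar.
Visit fig.
Full post-order sequence: daisy, reed, yew, iris, teak, ash, fern, poppy, cedar, fig.

teak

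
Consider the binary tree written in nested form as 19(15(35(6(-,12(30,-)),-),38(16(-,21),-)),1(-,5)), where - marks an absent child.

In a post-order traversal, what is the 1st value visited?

Post-order visits the left subtree, then the right subtree, then the node.
At 19: go left to 15.
  At 15: go left to 35.
    At 35: go left to 6.
      At 6: no left child.
      At 6: go right to 12.
        At 12: go left to 30.
          30 is a leaf — visit 30.
        At 12: no right child.
        Visit 12.
      Visit 6.
    At 35: no right child.
    Visit 35.
  At 15: go right to 38.
    At 38: go left to 16.
      At 16: no left child.
      At 16: go right to 21.
        21 is a leaf — visit 21.
      Visit 16.
    At 38: no right child.
    Visit 38.
  Visit 15.
At 19: go right to 1.
  At 1: no left child.
  At 1: go right to 5.
    5 is a leaf — visit 5.
  Visit 1.
Visit 19.
Full post-order sequence: 30, 12, 6, 35, 21, 16, 38, 15, 5, 1, 19.

30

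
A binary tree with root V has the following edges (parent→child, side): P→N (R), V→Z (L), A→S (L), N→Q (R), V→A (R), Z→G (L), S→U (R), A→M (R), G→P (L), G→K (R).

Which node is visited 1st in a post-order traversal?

Q

Post-order visits the left subtree, then the right subtree, then the node.
At V: go left to Z.
  At Z: go left to G.
    At G: go left to P.
      At P: no left child.
      At P: go right to N.
        At N: no left child.
        At N: go right to Q.
          Q is a leaf — visit Q.
        Visit N.
      Visit P.
    At G: go right to K.
      K is a leaf — visit K.
    Visit G.
  At Z: no right child.
  Visit Z.
At V: go right to A.
  At A: go left to S.
    At S: no left child.
    At S: go right to U.
      U is a leaf — visit U.
    Visit S.
  At A: go right to M.
    M is a leaf — visit M.
  Visit A.
Visit V.
Full post-order sequence: Q, N, P, K, G, Z, U, S, M, A, V.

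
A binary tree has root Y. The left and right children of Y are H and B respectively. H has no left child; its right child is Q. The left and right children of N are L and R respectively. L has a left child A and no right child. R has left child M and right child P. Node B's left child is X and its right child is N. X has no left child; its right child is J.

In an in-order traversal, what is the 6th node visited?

B

In-order visits the left subtree, then the node, then the right subtree.
At Y: go left to H.
  At H: no left child.
  Visit H.
  At H: go right to Q.
    Q is a leaf — visit Q.
Visit Y.
At Y: go right to B.
  At B: go left to X.
    At X: no left child.
    Visit X.
    At X: go right to J.
      J is a leaf — visit J.
  Visit B.
  At B: go right to N.
    At N: go left to L.
      At L: go left to A.
        A is a leaf — visit A.
      Visit L.
      At L: no right child.
    Visit N.
    At N: go right to R.
      At R: go left to M.
        M is a leaf — visit M.
      Visit R.
      At R: go right to P.
        P is a leaf — visit P.
Full in-order sequence: H, Q, Y, X, J, B, A, L, N, M, R, P.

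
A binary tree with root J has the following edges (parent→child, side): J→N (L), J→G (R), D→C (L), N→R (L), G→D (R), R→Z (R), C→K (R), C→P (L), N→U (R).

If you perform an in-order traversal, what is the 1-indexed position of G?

In-order visits the left subtree, then the node, then the right subtree.
At J: go left to N.
  At N: go left to R.
    At R: no left child.
    Visit R.
    At R: go right to Z.
      Z is a leaf — visit Z.
  Visit N.
  At N: go right to U.
    U is a leaf — visit U.
Visit J.
At J: go right to G.
  At G: no left child.
  Visit G.
  At G: go right to D.
    At D: go left to C.
      At C: go left to P.
        P is a leaf — visit P.
      Visit C.
      At C: go right to K.
        K is a leaf — visit K.
    Visit D.
    At D: no right child.
Full in-order sequence: R, Z, N, U, J, G, P, C, K, D.

6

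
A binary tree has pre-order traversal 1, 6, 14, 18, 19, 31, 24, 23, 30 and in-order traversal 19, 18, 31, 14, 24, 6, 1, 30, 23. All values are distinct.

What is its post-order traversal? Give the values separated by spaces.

The first element of pre-order is the root; it splits in-order into left and right subtrees.
Root 1: left subtree has 6 nodes {19, 18, 31, 14, 24, 6}, right has 2 {30, 23}.
  Root 6: left subtree has 5 nodes {19, 18, 31, 14, 24}, right has 0 { }.
    Root 14: left subtree has 3 nodes {19, 18, 31}, right has 1 {24}.
      Root 18: left subtree has 1 node {19}, right has 1 {31}.
  Root 23: left subtree has 1 node {30}, right has 0 { }.

19 31 18 24 14 6 30 23 1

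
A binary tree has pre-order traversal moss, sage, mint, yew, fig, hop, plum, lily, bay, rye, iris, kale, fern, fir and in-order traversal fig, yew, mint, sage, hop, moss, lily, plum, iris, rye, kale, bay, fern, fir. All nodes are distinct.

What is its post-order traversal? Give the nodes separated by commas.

fig, yew, mint, hop, sage, lily, iris, kale, rye, fir, fern, bay, plum, moss

The first element of pre-order is the root; it splits in-order into left and right subtrees.
Root moss: left subtree has 5 nodes {fig, yew, mint, sage, hop}, right has 8 {lily, plum, iris, rye, kale, bay, fern, fir}.
  Root sage: left subtree has 3 nodes {fig, yew, mint}, right has 1 {hop}.
    Root mint: left subtree has 2 nodes {fig, yew}, right has 0 { }.
      Root yew: left subtree has 1 node {fig}, right has 0 { }.
  Root plum: left subtree has 1 node {lily}, right has 6 {iris, rye, kale, bay, fern, fir}.
    Root bay: left subtree has 3 nodes {iris, rye, kale}, right has 2 {fern, fir}.
      Root rye: left subtree has 1 node {iris}, right has 1 {kale}.
      Root fern: left subtree has 0 nodes { }, right has 1 {fir}.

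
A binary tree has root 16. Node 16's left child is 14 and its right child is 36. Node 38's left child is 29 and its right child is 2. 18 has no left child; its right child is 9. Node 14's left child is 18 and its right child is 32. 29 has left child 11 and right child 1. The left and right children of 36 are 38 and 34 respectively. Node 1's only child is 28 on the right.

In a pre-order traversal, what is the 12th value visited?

2

Pre-order visits the node, then its left subtree, then its right subtree.
Visit 16.
At 16: go left to 14.
  Visit 14.
  At 14: go left to 18.
    Visit 18.
    At 18: no left child.
    At 18: go right to 9.
      9 is a leaf — visit 9.
  At 14: go right to 32.
    32 is a leaf — visit 32.
At 16: go right to 36.
  Visit 36.
  At 36: go left to 38.
    Visit 38.
    At 38: go left to 29.
      Visit 29.
      At 29: go left to 11.
        11 is a leaf — visit 11.
      At 29: go right to 1.
        Visit 1.
        At 1: no left child.
        At 1: go right to 28.
          28 is a leaf — visit 28.
    At 38: go right to 2.
      2 is a leaf — visit 2.
  At 36: go right to 34.
    34 is a leaf — visit 34.
Full pre-order sequence: 16, 14, 18, 9, 32, 36, 38, 29, 11, 1, 28, 2, 34.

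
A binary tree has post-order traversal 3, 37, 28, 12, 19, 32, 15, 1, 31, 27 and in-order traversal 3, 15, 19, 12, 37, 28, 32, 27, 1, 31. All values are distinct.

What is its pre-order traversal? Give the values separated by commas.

The last element of post-order is the root; it splits in-order into left and right subtrees.
Root 27: left subtree has 7 nodes {3, 15, 19, 12, 37, 28, 32}, right has 2 {1, 31}.
  Root 15: left subtree has 1 node {3}, right has 5 {19, 12, 37, 28, 32}.
    Root 32: left subtree has 4 nodes {19, 12, 37, 28}, right has 0 { }.
      Root 19: left subtree has 0 nodes { }, right has 3 {12, 37, 28}.
        Root 12: left subtree has 0 nodes { }, right has 2 {37, 28}.
          Root 28: left subtree has 1 node {37}, right has 0 { }.
  Root 31: left subtree has 1 node {1}, right has 0 { }.

27, 15, 3, 32, 19, 12, 28, 37, 31, 1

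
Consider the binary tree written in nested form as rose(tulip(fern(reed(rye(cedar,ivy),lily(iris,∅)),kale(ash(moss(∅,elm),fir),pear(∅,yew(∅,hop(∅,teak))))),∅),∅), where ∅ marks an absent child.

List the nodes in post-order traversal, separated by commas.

Post-order visits the left subtree, then the right subtree, then the node.
At rose: go left to tulip.
  At tulip: go left to fern.
    At fern: go left to reed.
      At reed: go left to rye.
        At rye: go left to cedar.
          cedar is a leaf — visit cedar.
        At rye: go right to ivy.
          ivy is a leaf — visit ivy.
        Visit rye.
      At reed: go right to lily.
        At lily: go left to iris.
          iris is a leaf — visit iris.
        At lily: no right child.
        Visit lily.
      Visit reed.
    At fern: go right to kale.
      At kale: go left to ash.
        At ash: go left to moss.
          At moss: no left child.
          At moss: go right to elm.
            elm is a leaf — visit elm.
          Visit moss.
        At ash: go right to fir.
          fir is a leaf — visit fir.
        Visit ash.
      At kale: go right to pear.
        At pear: no left child.
        At pear: go right to yew.
          At yew: no left child.
          At yew: go right to hop.
            At hop: no left child.
            At hop: go right to teak.
              teak is a leaf — visit teak.
            Visit hop.
          Visit yew.
        Visit pear.
      Visit kale.
    Visit fern.
  At tulip: no right child.
  Visit tulip.
At rose: no right child.
Visit rose.

cedar, ivy, rye, iris, lily, reed, elm, moss, fir, ash, teak, hop, yew, pear, kale, fern, tulip, rose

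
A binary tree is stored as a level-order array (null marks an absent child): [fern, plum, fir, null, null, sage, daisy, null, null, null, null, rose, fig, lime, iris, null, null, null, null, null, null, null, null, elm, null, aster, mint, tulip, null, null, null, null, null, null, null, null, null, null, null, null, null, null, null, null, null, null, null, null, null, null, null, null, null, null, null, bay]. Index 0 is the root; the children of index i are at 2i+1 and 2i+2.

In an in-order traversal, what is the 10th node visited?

In-order visits the left subtree, then the node, then the right subtree.
At fern: go left to plum.
  plum is a leaf — visit plum.
Visit fern.
At fern: go right to fir.
  At fir: go left to sage.
    At sage: go left to rose.
      At rose: go left to elm.
        elm is a leaf — visit elm.
      Visit rose.
      At rose: no right child.
    Visit sage.
    At sage: go right to fig.
      At fig: go left to aster.
        aster is a leaf — visit aster.
      Visit fig.
      At fig: go right to mint.
        mint is a leaf — visit mint.
  Visit fir.
  At fir: go right to daisy.
    At daisy: go left to lime.
      At lime: go left to tulip.
        At tulip: go left to bay.
          bay is a leaf — visit bay.
        Visit tulip.
        At tulip: no right child.
      Visit lime.
      At lime: no right child.
    Visit daisy.
    At daisy: go right to iris.
      iris is a leaf — visit iris.
Full in-order sequence: plum, fern, elm, rose, sage, aster, fig, mint, fir, bay, tulip, lime, daisy, iris.

bay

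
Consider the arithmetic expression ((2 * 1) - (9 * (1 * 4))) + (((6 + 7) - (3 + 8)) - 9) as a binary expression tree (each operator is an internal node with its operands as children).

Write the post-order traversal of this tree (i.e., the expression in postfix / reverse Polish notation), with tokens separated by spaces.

2 1 * 9 1 4 * * - 6 7 + 3 8 + - 9 - +

Post-order on an expression tree gives postfix notation: for each operator, emit left operand, right operand, then the operator.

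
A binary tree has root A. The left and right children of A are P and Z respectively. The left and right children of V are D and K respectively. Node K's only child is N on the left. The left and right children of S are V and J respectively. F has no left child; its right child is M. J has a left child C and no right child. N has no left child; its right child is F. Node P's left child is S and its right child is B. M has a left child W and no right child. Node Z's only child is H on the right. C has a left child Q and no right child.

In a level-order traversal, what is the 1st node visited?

A

Level-order visits nodes level by level from the root, left to right within each level.
Level 0: A
Level 1: P, Z
Level 2: S, B, H
Level 3: V, J
Level 4: D, K, C
Level 5: N, Q
Level 6: F
Level 7: M
Level 8: W
Full level-order sequence: A, P, Z, S, B, H, V, J, D, K, C, N, Q, F, M, W.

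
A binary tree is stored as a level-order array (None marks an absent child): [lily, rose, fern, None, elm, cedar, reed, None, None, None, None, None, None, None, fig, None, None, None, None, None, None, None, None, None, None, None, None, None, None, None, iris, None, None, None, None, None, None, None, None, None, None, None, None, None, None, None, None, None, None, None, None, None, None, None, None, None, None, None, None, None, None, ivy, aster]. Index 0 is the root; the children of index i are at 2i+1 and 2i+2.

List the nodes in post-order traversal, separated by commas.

Post-order visits the left subtree, then the right subtree, then the node.
At lily: go left to rose.
  At rose: no left child.
  At rose: go right to elm.
    elm is a leaf — visit elm.
  Visit rose.
At lily: go right to fern.
  At fern: go left to cedar.
    cedar is a leaf — visit cedar.
  At fern: go right to reed.
    At reed: no left child.
    At reed: go right to fig.
      At fig: no left child.
      At fig: go right to iris.
        At iris: go left to ivy.
          ivy is a leaf — visit ivy.
        At iris: go right to aster.
          aster is a leaf — visit aster.
        Visit iris.
      Visit fig.
    Visit reed.
  Visit fern.
Visit lily.

elm, rose, cedar, ivy, aster, iris, fig, reed, fern, lily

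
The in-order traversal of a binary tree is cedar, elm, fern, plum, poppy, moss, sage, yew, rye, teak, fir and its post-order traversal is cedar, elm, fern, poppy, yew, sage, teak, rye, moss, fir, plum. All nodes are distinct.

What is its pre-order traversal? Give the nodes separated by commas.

The last element of post-order is the root; it splits in-order into left and right subtrees.
Root plum: left subtree has 3 nodes {cedar, elm, fern}, right has 7 {poppy, moss, sage, yew, rye, teak, fir}.
  Root fern: left subtree has 2 nodes {cedar, elm}, right has 0 { }.
    Root elm: left subtree has 1 node {cedar}, right has 0 { }.
  Root fir: left subtree has 6 nodes {poppy, moss, sage, yew, rye, teak}, right has 0 { }.
    Root moss: left subtree has 1 node {poppy}, right has 4 {sage, yew, rye, teak}.
      Root rye: left subtree has 2 nodes {sage, yew}, right has 1 {teak}.
        Root sage: left subtree has 0 nodes { }, right has 1 {yew}.

plum, fern, elm, cedar, fir, moss, poppy, rye, sage, yew, teak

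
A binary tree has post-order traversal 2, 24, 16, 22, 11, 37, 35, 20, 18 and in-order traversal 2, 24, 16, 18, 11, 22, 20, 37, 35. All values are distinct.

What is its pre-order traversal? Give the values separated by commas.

The last element of post-order is the root; it splits in-order into left and right subtrees.
Root 18: left subtree has 3 nodes {2, 24, 16}, right has 5 {11, 22, 20, 37, 35}.
  Root 16: left subtree has 2 nodes {2, 24}, right has 0 { }.
    Root 24: left subtree has 1 node {2}, right has 0 { }.
  Root 20: left subtree has 2 nodes {11, 22}, right has 2 {37, 35}.
    Root 11: left subtree has 0 nodes { }, right has 1 {22}.
    Root 35: left subtree has 1 node {37}, right has 0 { }.

18, 16, 24, 2, 20, 11, 22, 35, 37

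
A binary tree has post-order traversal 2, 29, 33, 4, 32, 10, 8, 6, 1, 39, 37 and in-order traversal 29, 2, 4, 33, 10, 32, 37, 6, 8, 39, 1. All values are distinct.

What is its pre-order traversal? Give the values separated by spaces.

The last element of post-order is the root; it splits in-order into left and right subtrees.
Root 37: left subtree has 6 nodes {29, 2, 4, 33, 10, 32}, right has 4 {6, 8, 39, 1}.
  Root 10: left subtree has 4 nodes {29, 2, 4, 33}, right has 1 {32}.
    Root 4: left subtree has 2 nodes {29, 2}, right has 1 {33}.
      Root 29: left subtree has 0 nodes { }, right has 1 {2}.
  Root 39: left subtree has 2 nodes {6, 8}, right has 1 {1}.
    Root 6: left subtree has 0 nodes { }, right has 1 {8}.

37 10 4 29 2 33 32 39 6 8 1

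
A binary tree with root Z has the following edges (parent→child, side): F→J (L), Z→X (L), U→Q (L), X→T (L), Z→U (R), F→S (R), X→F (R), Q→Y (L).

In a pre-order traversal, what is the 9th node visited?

Y

Pre-order visits the node, then its left subtree, then its right subtree.
Visit Z.
At Z: go left to X.
  Visit X.
  At X: go left to T.
    T is a leaf — visit T.
  At X: go right to F.
    Visit F.
    At F: go left to J.
      J is a leaf — visit J.
    At F: go right to S.
      S is a leaf — visit S.
At Z: go right to U.
  Visit U.
  At U: go left to Q.
    Visit Q.
    At Q: go left to Y.
      Y is a leaf — visit Y.
    At Q: no right child.
  At U: no right child.
Full pre-order sequence: Z, X, T, F, J, S, U, Q, Y.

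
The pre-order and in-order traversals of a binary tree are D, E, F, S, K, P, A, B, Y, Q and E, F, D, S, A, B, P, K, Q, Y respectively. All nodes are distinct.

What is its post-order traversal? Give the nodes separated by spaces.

The first element of pre-order is the root; it splits in-order into left and right subtrees.
Root D: left subtree has 2 nodes {E, F}, right has 7 {S, A, B, P, K, Q, Y}.
  Root E: left subtree has 0 nodes { }, right has 1 {F}.
  Root S: left subtree has 0 nodes { }, right has 6 {A, B, P, K, Q, Y}.
    Root K: left subtree has 3 nodes {A, B, P}, right has 2 {Q, Y}.
      Root P: left subtree has 2 nodes {A, B}, right has 0 { }.
        Root A: left subtree has 0 nodes { }, right has 1 {B}.
      Root Y: left subtree has 1 node {Q}, right has 0 { }.

F E B A P Q Y K S D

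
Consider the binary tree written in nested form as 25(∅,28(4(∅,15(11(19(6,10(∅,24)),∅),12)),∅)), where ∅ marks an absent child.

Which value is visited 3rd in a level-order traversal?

Level-order visits nodes level by level from the root, left to right within each level.
Level 0: 25
Level 1: 28
Level 2: 4
Level 3: 15
Level 4: 11, 12
Level 5: 19
Level 6: 6, 10
Level 7: 24
Full level-order sequence: 25, 28, 4, 15, 11, 12, 19, 6, 10, 24.

4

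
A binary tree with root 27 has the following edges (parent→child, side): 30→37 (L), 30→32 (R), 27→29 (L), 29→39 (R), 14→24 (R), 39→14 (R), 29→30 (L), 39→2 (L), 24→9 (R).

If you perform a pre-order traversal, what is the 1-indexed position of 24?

9

Pre-order visits the node, then its left subtree, then its right subtree.
Visit 27.
At 27: go left to 29.
  Visit 29.
  At 29: go left to 30.
    Visit 30.
    At 30: go left to 37.
      37 is a leaf — visit 37.
    At 30: go right to 32.
      32 is a leaf — visit 32.
  At 29: go right to 39.
    Visit 39.
    At 39: go left to 2.
      2 is a leaf — visit 2.
    At 39: go right to 14.
      Visit 14.
      At 14: no left child.
      At 14: go right to 24.
        Visit 24.
        At 24: no left child.
        At 24: go right to 9.
          9 is a leaf — visit 9.
At 27: no right child.
Full pre-order sequence: 27, 29, 30, 37, 32, 39, 2, 14, 24, 9.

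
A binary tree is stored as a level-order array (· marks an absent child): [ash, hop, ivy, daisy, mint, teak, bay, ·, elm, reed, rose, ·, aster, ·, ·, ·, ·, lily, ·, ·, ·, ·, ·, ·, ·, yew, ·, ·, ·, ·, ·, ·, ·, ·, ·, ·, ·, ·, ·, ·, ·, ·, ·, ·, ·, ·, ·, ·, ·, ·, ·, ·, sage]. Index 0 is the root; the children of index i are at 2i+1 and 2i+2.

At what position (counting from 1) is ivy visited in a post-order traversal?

Post-order visits the left subtree, then the right subtree, then the node.
At ash: go left to hop.
  At hop: go left to daisy.
    At daisy: no left child.
    At daisy: go right to elm.
      At elm: go left to lily.
        lily is a leaf — visit lily.
      At elm: no right child.
      Visit elm.
    Visit daisy.
  At hop: go right to mint.
    At mint: go left to reed.
      reed is a leaf — visit reed.
    At mint: go right to rose.
      rose is a leaf — visit rose.
    Visit mint.
  Visit hop.
At ash: go right to ivy.
  At ivy: go left to teak.
    At teak: no left child.
    At teak: go right to aster.
      At aster: go left to yew.
        At yew: no left child.
        At yew: go right to sage.
          sage is a leaf — visit sage.
        Visit yew.
      At aster: no right child.
      Visit aster.
    Visit teak.
  At ivy: go right to bay.
    bay is a leaf — visit bay.
  Visit ivy.
Visit ash.
Full post-order sequence: lily, elm, daisy, reed, rose, mint, hop, sage, yew, aster, teak, bay, ivy, ash.

13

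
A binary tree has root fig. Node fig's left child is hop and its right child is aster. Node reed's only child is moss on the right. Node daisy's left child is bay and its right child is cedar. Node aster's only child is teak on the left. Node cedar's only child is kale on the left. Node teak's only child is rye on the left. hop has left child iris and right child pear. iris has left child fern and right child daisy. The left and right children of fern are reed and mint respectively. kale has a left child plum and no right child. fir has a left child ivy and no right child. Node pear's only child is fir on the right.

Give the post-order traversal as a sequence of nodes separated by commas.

Post-order visits the left subtree, then the right subtree, then the node.
At fig: go left to hop.
  At hop: go left to iris.
    At iris: go left to fern.
      At fern: go left to reed.
        At reed: no left child.
        At reed: go right to moss.
          moss is a leaf — visit moss.
        Visit reed.
      At fern: go right to mint.
        mint is a leaf — visit mint.
      Visit fern.
    At iris: go right to daisy.
      At daisy: go left to bay.
        bay is a leaf — visit bay.
      At daisy: go right to cedar.
        At cedar: go left to kale.
          At kale: go left to plum.
            plum is a leaf — visit plum.
          At kale: no right child.
          Visit kale.
        At cedar: no right child.
        Visit cedar.
      Visit daisy.
    Visit iris.
  At hop: go right to pear.
    At pear: no left child.
    At pear: go right to fir.
      At fir: go left to ivy.
        ivy is a leaf — visit ivy.
      At fir: no right child.
      Visit fir.
    Visit pear.
  Visit hop.
At fig: go right to aster.
  At aster: go left to teak.
    At teak: go left to rye.
      rye is a leaf — visit rye.
    At teak: no right child.
    Visit teak.
  At aster: no right child.
  Visit aster.
Visit fig.

moss, reed, mint, fern, bay, plum, kale, cedar, daisy, iris, ivy, fir, pear, hop, rye, teak, aster, fig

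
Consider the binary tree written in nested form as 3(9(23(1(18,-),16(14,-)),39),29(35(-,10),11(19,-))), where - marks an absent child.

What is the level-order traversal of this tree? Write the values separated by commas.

3, 9, 29, 23, 39, 35, 11, 1, 16, 10, 19, 18, 14

Level-order visits nodes level by level from the root, left to right within each level.
Level 0: 3
Level 1: 9, 29
Level 2: 23, 39, 35, 11
Level 3: 1, 16, 10, 19
Level 4: 18, 14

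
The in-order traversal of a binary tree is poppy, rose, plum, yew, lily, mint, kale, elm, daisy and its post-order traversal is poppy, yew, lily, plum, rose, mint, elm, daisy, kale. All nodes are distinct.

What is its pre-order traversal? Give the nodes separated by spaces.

kale mint rose poppy plum lily yew daisy elm

The last element of post-order is the root; it splits in-order into left and right subtrees.
Root kale: left subtree has 6 nodes {poppy, rose, plum, yew, lily, mint}, right has 2 {elm, daisy}.
  Root mint: left subtree has 5 nodes {poppy, rose, plum, yew, lily}, right has 0 { }.
    Root rose: left subtree has 1 node {poppy}, right has 3 {plum, yew, lily}.
      Root plum: left subtree has 0 nodes { }, right has 2 {yew, lily}.
        Root lily: left subtree has 1 node {yew}, right has 0 { }.
  Root daisy: left subtree has 1 node {elm}, right has 0 { }.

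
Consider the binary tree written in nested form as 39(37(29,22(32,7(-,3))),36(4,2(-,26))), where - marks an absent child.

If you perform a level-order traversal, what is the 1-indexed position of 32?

8

Level-order visits nodes level by level from the root, left to right within each level.
Level 0: 39
Level 1: 37, 36
Level 2: 29, 22, 4, 2
Level 3: 32, 7, 26
Level 4: 3
Full level-order sequence: 39, 37, 36, 29, 22, 4, 2, 32, 7, 26, 3.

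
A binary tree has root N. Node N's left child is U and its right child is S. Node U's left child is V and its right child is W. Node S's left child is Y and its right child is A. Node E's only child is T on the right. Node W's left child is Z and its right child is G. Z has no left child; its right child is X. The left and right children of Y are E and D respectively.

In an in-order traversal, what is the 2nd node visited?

U

In-order visits the left subtree, then the node, then the right subtree.
At N: go left to U.
  At U: go left to V.
    V is a leaf — visit V.
  Visit U.
  At U: go right to W.
    At W: go left to Z.
      At Z: no left child.
      Visit Z.
      At Z: go right to X.
        X is a leaf — visit X.
    Visit W.
    At W: go right to G.
      G is a leaf — visit G.
Visit N.
At N: go right to S.
  At S: go left to Y.
    At Y: go left to E.
      At E: no left child.
      Visit E.
      At E: go right to T.
        T is a leaf — visit T.
    Visit Y.
    At Y: go right to D.
      D is a leaf — visit D.
  Visit S.
  At S: go right to A.
    A is a leaf — visit A.
Full in-order sequence: V, U, Z, X, W, G, N, E, T, Y, D, S, A.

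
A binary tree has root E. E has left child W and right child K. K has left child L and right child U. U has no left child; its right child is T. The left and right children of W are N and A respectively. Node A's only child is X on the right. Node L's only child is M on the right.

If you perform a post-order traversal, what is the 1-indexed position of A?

3

Post-order visits the left subtree, then the right subtree, then the node.
At E: go left to W.
  At W: go left to N.
    N is a leaf — visit N.
  At W: go right to A.
    At A: no left child.
    At A: go right to X.
      X is a leaf — visit X.
    Visit A.
  Visit W.
At E: go right to K.
  At K: go left to L.
    At L: no left child.
    At L: go right to M.
      M is a leaf — visit M.
    Visit L.
  At K: go right to U.
    At U: no left child.
    At U: go right to T.
      T is a leaf — visit T.
    Visit U.
  Visit K.
Visit E.
Full post-order sequence: N, X, A, W, M, L, T, U, K, E.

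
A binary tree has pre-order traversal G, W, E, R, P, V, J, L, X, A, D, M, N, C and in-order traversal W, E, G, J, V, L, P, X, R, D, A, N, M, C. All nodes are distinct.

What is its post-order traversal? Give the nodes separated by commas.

The first element of pre-order is the root; it splits in-order into left and right subtrees.
Root G: left subtree has 2 nodes {W, E}, right has 11 {J, V, L, P, X, R, D, A, N, M, C}.
  Root W: left subtree has 0 nodes { }, right has 1 {E}.
  Root R: left subtree has 5 nodes {J, V, L, P, X}, right has 5 {D, A, N, M, C}.
    Root P: left subtree has 3 nodes {J, V, L}, right has 1 {X}.
      Root V: left subtree has 1 node {J}, right has 1 {L}.
    Root A: left subtree has 1 node {D}, right has 3 {N, M, C}.
      Root M: left subtree has 1 node {N}, right has 1 {C}.

E, W, J, L, V, X, P, D, N, C, M, A, R, G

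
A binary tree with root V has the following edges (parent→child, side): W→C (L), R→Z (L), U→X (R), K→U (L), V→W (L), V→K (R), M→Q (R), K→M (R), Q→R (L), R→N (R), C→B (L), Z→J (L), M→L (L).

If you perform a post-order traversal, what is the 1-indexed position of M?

12

Post-order visits the left subtree, then the right subtree, then the node.
At V: go left to W.
  At W: go left to C.
    At C: go left to B.
      B is a leaf — visit B.
    At C: no right child.
    Visit C.
  At W: no right child.
  Visit W.
At V: go right to K.
  At K: go left to U.
    At U: no left child.
    At U: go right to X.
      X is a leaf — visit X.
    Visit U.
  At K: go right to M.
    At M: go left to L.
      L is a leaf — visit L.
    At M: go right to Q.
      At Q: go left to R.
        At R: go left to Z.
          At Z: go left to J.
            J is a leaf — visit J.
          At Z: no right child.
          Visit Z.
        At R: go right to N.
          N is a leaf — visit N.
        Visit R.
      At Q: no right child.
      Visit Q.
    Visit M.
  Visit K.
Visit V.
Full post-order sequence: B, C, W, X, U, L, J, Z, N, R, Q, M, K, V.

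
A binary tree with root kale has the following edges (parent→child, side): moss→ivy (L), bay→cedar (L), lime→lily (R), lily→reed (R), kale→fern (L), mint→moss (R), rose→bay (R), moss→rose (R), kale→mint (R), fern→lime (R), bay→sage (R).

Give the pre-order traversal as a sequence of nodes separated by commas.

kale, fern, lime, lily, reed, mint, moss, ivy, rose, bay, cedar, sage

Pre-order visits the node, then its left subtree, then its right subtree.
Visit kale.
At kale: go left to fern.
  Visit fern.
  At fern: no left child.
  At fern: go right to lime.
    Visit lime.
    At lime: no left child.
    At lime: go right to lily.
      Visit lily.
      At lily: no left child.
      At lily: go right to reed.
        reed is a leaf — visit reed.
At kale: go right to mint.
  Visit mint.
  At mint: no left child.
  At mint: go right to moss.
    Visit moss.
    At moss: go left to ivy.
      ivy is a leaf — visit ivy.
    At moss: go right to rose.
      Visit rose.
      At rose: no left child.
      At rose: go right to bay.
        Visit bay.
        At bay: go left to cedar.
          cedar is a leaf — visit cedar.
        At bay: go right to sage.
          sage is a leaf — visit sage.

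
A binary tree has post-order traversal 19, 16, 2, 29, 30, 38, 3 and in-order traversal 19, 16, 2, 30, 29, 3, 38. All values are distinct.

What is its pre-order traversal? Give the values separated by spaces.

The last element of post-order is the root; it splits in-order into left and right subtrees.
Root 3: left subtree has 5 nodes {19, 16, 2, 30, 29}, right has 1 {38}.
  Root 30: left subtree has 3 nodes {19, 16, 2}, right has 1 {29}.
    Root 2: left subtree has 2 nodes {19, 16}, right has 0 { }.
      Root 16: left subtree has 1 node {19}, right has 0 { }.

3 30 2 16 19 29 38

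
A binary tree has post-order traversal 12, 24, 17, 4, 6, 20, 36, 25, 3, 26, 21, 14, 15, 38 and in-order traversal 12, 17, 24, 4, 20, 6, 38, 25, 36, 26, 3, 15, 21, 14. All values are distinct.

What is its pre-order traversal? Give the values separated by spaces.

38 20 4 17 12 24 6 15 26 25 36 3 14 21

The last element of post-order is the root; it splits in-order into left and right subtrees.
Root 38: left subtree has 6 nodes {12, 17, 24, 4, 20, 6}, right has 7 {25, 36, 26, 3, 15, 21, 14}.
  Root 20: left subtree has 4 nodes {12, 17, 24, 4}, right has 1 {6}.
    Root 4: left subtree has 3 nodes {12, 17, 24}, right has 0 { }.
      Root 17: left subtree has 1 node {12}, right has 1 {24}.
  Root 15: left subtree has 4 nodes {25, 36, 26, 3}, right has 2 {21, 14}.
    Root 26: left subtree has 2 nodes {25, 36}, right has 1 {3}.
      Root 25: left subtree has 0 nodes { }, right has 1 {36}.
    Root 14: left subtree has 1 node {21}, right has 0 { }.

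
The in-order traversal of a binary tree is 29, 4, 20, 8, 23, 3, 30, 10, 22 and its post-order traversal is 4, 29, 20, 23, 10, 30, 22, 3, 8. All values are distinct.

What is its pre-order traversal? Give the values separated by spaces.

8 20 29 4 3 23 22 30 10

The last element of post-order is the root; it splits in-order into left and right subtrees.
Root 8: left subtree has 3 nodes {29, 4, 20}, right has 5 {23, 3, 30, 10, 22}.
  Root 20: left subtree has 2 nodes {29, 4}, right has 0 { }.
    Root 29: left subtree has 0 nodes { }, right has 1 {4}.
  Root 3: left subtree has 1 node {23}, right has 3 {30, 10, 22}.
    Root 22: left subtree has 2 nodes {30, 10}, right has 0 { }.
      Root 30: left subtree has 0 nodes { }, right has 1 {10}.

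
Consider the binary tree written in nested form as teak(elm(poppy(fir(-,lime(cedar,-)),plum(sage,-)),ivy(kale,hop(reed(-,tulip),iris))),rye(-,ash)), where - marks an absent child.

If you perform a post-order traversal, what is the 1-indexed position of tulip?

Post-order visits the left subtree, then the right subtree, then the node.
At teak: go left to elm.
  At elm: go left to poppy.
    At poppy: go left to fir.
      At fir: no left child.
      At fir: go right to lime.
        At lime: go left to cedar.
          cedar is a leaf — visit cedar.
        At lime: no right child.
        Visit lime.
      Visit fir.
    At poppy: go right to plum.
      At plum: go left to sage.
        sage is a leaf — visit sage.
      At plum: no right child.
      Visit plum.
    Visit poppy.
  At elm: go right to ivy.
    At ivy: go left to kale.
      kale is a leaf — visit kale.
    At ivy: go right to hop.
      At hop: go left to reed.
        At reed: no left child.
        At reed: go right to tulip.
          tulip is a leaf — visit tulip.
        Visit reed.
      At hop: go right to iris.
        iris is a leaf — visit iris.
      Visit hop.
    Visit ivy.
  Visit elm.
At teak: go right to rye.
  At rye: no left child.
  At rye: go right to ash.
    ash is a leaf — visit ash.
  Visit rye.
Visit teak.
Full post-order sequence: cedar, lime, fir, sage, plum, poppy, kale, tulip, reed, iris, hop, ivy, elm, ash, rye, teak.

8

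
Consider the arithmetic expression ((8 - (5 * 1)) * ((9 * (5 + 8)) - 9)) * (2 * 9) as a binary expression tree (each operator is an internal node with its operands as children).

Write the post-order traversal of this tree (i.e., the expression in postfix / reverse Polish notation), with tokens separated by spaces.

8 5 1 * - 9 5 8 + * 9 - * 2 9 * *

Post-order on an expression tree gives postfix notation: for each operator, emit left operand, right operand, then the operator.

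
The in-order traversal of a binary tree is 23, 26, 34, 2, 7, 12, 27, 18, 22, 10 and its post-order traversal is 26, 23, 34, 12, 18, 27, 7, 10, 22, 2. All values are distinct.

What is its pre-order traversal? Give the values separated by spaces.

2 34 23 26 22 7 27 12 18 10

The last element of post-order is the root; it splits in-order into left and right subtrees.
Root 2: left subtree has 3 nodes {23, 26, 34}, right has 6 {7, 12, 27, 18, 22, 10}.
  Root 34: left subtree has 2 nodes {23, 26}, right has 0 { }.
    Root 23: left subtree has 0 nodes { }, right has 1 {26}.
  Root 22: left subtree has 4 nodes {7, 12, 27, 18}, right has 1 {10}.
    Root 7: left subtree has 0 nodes { }, right has 3 {12, 27, 18}.
      Root 27: left subtree has 1 node {12}, right has 1 {18}.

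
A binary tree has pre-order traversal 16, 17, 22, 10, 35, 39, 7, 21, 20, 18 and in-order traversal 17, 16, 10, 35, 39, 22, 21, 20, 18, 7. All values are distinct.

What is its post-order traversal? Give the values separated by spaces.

17 39 35 10 18 20 21 7 22 16

The first element of pre-order is the root; it splits in-order into left and right subtrees.
Root 16: left subtree has 1 node {17}, right has 8 {10, 35, 39, 22, 21, 20, 18, 7}.
  Root 22: left subtree has 3 nodes {10, 35, 39}, right has 4 {21, 20, 18, 7}.
    Root 10: left subtree has 0 nodes { }, right has 2 {35, 39}.
      Root 35: left subtree has 0 nodes { }, right has 1 {39}.
    Root 7: left subtree has 3 nodes {21, 20, 18}, right has 0 { }.
      Root 21: left subtree has 0 nodes { }, right has 2 {20, 18}.
        Root 20: left subtree has 0 nodes { }, right has 1 {18}.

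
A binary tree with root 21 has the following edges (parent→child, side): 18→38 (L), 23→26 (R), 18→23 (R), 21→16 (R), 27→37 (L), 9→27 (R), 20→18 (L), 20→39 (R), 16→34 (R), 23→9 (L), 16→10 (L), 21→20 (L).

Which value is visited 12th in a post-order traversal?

Post-order visits the left subtree, then the right subtree, then the node.
At 21: go left to 20.
  At 20: go left to 18.
    At 18: go left to 38.
      38 is a leaf — visit 38.
    At 18: go right to 23.
      At 23: go left to 9.
        At 9: no left child.
        At 9: go right to 27.
          At 27: go left to 37.
            37 is a leaf — visit 37.
          At 27: no right child.
          Visit 27.
        Visit 9.
      At 23: go right to 26.
        26 is a leaf — visit 26.
      Visit 23.
    Visit 18.
  At 20: go right to 39.
    39 is a leaf — visit 39.
  Visit 20.
At 21: go right to 16.
  At 16: go left to 10.
    10 is a leaf — visit 10.
  At 16: go right to 34.
    34 is a leaf — visit 34.
  Visit 16.
Visit 21.
Full post-order sequence: 38, 37, 27, 9, 26, 23, 18, 39, 20, 10, 34, 16, 21.

16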